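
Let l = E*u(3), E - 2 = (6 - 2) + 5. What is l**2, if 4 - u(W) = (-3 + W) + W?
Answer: 121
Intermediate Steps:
E = 11 (E = 2 + ((6 - 2) + 5) = 2 + (4 + 5) = 2 + 9 = 11)
u(W) = 7 - 2*W (u(W) = 4 - ((-3 + W) + W) = 4 - (-3 + 2*W) = 4 + (3 - 2*W) = 7 - 2*W)
l = 11 (l = 11*(7 - 2*3) = 11*(7 - 6) = 11*1 = 11)
l**2 = 11**2 = 121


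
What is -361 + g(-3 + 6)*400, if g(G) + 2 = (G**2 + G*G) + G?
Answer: 7239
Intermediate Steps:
g(G) = -2 + G + 2*G**2 (g(G) = -2 + ((G**2 + G*G) + G) = -2 + ((G**2 + G**2) + G) = -2 + (2*G**2 + G) = -2 + (G + 2*G**2) = -2 + G + 2*G**2)
-361 + g(-3 + 6)*400 = -361 + (-2 + (-3 + 6) + 2*(-3 + 6)**2)*400 = -361 + (-2 + 3 + 2*3**2)*400 = -361 + (-2 + 3 + 2*9)*400 = -361 + (-2 + 3 + 18)*400 = -361 + 19*400 = -361 + 7600 = 7239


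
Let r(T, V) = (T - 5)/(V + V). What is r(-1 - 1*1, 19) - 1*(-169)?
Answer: 6415/38 ≈ 168.82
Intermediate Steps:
r(T, V) = (-5 + T)/(2*V) (r(T, V) = (-5 + T)/((2*V)) = (-5 + T)*(1/(2*V)) = (-5 + T)/(2*V))
r(-1 - 1*1, 19) - 1*(-169) = (½)*(-5 + (-1 - 1*1))/19 - 1*(-169) = (½)*(1/19)*(-5 + (-1 - 1)) + 169 = (½)*(1/19)*(-5 - 2) + 169 = (½)*(1/19)*(-7) + 169 = -7/38 + 169 = 6415/38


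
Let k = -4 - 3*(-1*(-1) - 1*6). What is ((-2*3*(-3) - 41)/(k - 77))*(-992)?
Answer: -11408/33 ≈ -345.70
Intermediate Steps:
k = 11 (k = -4 - 3*(1 - 6) = -4 - 3*(-5) = -4 + 15 = 11)
((-2*3*(-3) - 41)/(k - 77))*(-992) = ((-2*3*(-3) - 41)/(11 - 77))*(-992) = ((-6*(-3) - 41)/(-66))*(-992) = ((18 - 41)*(-1/66))*(-992) = -23*(-1/66)*(-992) = (23/66)*(-992) = -11408/33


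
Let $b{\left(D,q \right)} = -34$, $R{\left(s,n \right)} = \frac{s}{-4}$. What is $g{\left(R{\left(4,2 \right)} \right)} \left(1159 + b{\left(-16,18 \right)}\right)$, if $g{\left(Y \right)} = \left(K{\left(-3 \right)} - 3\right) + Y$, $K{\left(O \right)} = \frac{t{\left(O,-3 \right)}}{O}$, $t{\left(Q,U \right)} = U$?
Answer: $-3375$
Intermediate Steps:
$R{\left(s,n \right)} = - \frac{s}{4}$ ($R{\left(s,n \right)} = s \left(- \frac{1}{4}\right) = - \frac{s}{4}$)
$K{\left(O \right)} = - \frac{3}{O}$
$g{\left(Y \right)} = -2 + Y$ ($g{\left(Y \right)} = \left(- \frac{3}{-3} - 3\right) + Y = \left(\left(-3\right) \left(- \frac{1}{3}\right) - 3\right) + Y = \left(1 - 3\right) + Y = -2 + Y$)
$g{\left(R{\left(4,2 \right)} \right)} \left(1159 + b{\left(-16,18 \right)}\right) = \left(-2 - 1\right) \left(1159 - 34\right) = \left(-2 - 1\right) 1125 = \left(-3\right) 1125 = -3375$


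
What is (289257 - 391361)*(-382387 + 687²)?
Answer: -9146680528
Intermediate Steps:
(289257 - 391361)*(-382387 + 687²) = -102104*(-382387 + 471969) = -102104*89582 = -9146680528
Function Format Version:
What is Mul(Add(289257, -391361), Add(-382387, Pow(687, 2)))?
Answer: -9146680528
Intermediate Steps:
Mul(Add(289257, -391361), Add(-382387, Pow(687, 2))) = Mul(-102104, Add(-382387, 471969)) = Mul(-102104, 89582) = -9146680528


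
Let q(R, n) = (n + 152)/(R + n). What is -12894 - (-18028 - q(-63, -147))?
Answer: 215627/42 ≈ 5134.0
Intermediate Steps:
q(R, n) = (152 + n)/(R + n)
-12894 - (-18028 - q(-63, -147)) = -12894 - (-18028 - (152 - 147)/(-63 - 147)) = -12894 - (-18028 - 5/(-210)) = -12894 - (-18028 - (-1)*5/210) = -12894 - (-18028 - 1*(-1/42)) = -12894 - (-18028 + 1/42) = -12894 - 1*(-757175/42) = -12894 + 757175/42 = 215627/42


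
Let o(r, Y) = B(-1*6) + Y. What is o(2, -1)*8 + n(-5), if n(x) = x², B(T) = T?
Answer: -31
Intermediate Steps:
o(r, Y) = -6 + Y (o(r, Y) = -1*6 + Y = -6 + Y)
o(2, -1)*8 + n(-5) = (-6 - 1)*8 + (-5)² = -7*8 + 25 = -56 + 25 = -31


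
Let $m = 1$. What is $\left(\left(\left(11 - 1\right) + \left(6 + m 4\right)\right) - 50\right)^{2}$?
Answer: $900$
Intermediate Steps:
$\left(\left(\left(11 - 1\right) + \left(6 + m 4\right)\right) - 50\right)^{2} = \left(\left(\left(11 - 1\right) + \left(6 + 1 \cdot 4\right)\right) - 50\right)^{2} = \left(\left(10 + \left(6 + 4\right)\right) - 50\right)^{2} = \left(\left(10 + 10\right) - 50\right)^{2} = \left(20 - 50\right)^{2} = \left(-30\right)^{2} = 900$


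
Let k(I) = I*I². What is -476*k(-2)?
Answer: 3808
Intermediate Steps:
k(I) = I³
-476*k(-2) = -476*(-2)³ = -476*(-8) = 3808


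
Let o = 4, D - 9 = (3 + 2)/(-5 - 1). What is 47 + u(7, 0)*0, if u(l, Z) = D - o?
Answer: 47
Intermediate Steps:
D = 49/6 (D = 9 + (3 + 2)/(-5 - 1) = 9 + 5/(-6) = 9 + 5*(-⅙) = 9 - ⅚ = 49/6 ≈ 8.1667)
u(l, Z) = 25/6 (u(l, Z) = 49/6 - 1*4 = 49/6 - 4 = 25/6)
47 + u(7, 0)*0 = 47 + (25/6)*0 = 47 + 0 = 47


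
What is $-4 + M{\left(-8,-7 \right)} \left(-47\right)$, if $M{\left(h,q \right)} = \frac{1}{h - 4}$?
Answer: $- \frac{1}{12} \approx -0.083333$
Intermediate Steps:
$M{\left(h,q \right)} = \frac{1}{-4 + h}$
$-4 + M{\left(-8,-7 \right)} \left(-47\right) = -4 + \frac{1}{-4 - 8} \left(-47\right) = -4 + \frac{1}{-12} \left(-47\right) = -4 - - \frac{47}{12} = -4 + \frac{47}{12} = - \frac{1}{12}$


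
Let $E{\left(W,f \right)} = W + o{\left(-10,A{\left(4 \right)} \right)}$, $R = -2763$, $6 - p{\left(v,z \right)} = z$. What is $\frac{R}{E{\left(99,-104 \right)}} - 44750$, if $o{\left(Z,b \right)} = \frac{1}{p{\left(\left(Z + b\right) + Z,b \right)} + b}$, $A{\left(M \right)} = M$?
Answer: $- \frac{26642828}{595} \approx -44778.0$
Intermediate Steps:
$p{\left(v,z \right)} = 6 - z$
$o{\left(Z,b \right)} = \frac{1}{6}$ ($o{\left(Z,b \right)} = \frac{1}{\left(6 - b\right) + b} = \frac{1}{6}$)
$E{\left(W,f \right)} = \frac{1}{6} + W$ ($E{\left(W,f \right)} = W + \frac{1}{6} = \frac{1}{6} + W$)
$\frac{R}{E{\left(99,-104 \right)}} - 44750 = - \frac{2763}{\frac{1}{6} + 99} - 44750 = - \frac{2763}{\frac{595}{6}} - 44750 = \left(-2763\right) \frac{6}{595} - 44750 = - \frac{16578}{595} - 44750 = - \frac{26642828}{595}$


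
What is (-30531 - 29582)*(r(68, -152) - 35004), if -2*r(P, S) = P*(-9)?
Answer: 2085800874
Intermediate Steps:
r(P, S) = 9*P/2 (r(P, S) = -P*(-9)/2 = -(-9)*P/2 = 9*P/2)
(-30531 - 29582)*(r(68, -152) - 35004) = (-30531 - 29582)*((9/2)*68 - 35004) = -60113*(306 - 35004) = -60113*(-34698) = 2085800874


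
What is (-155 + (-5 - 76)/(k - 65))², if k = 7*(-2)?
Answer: 147962896/6241 ≈ 23708.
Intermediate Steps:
k = -14
(-155 + (-5 - 76)/(k - 65))² = (-155 + (-5 - 76)/(-14 - 65))² = (-155 - 81/(-79))² = (-155 - 81*(-1/79))² = (-155 + 81/79)² = (-12164/79)² = 147962896/6241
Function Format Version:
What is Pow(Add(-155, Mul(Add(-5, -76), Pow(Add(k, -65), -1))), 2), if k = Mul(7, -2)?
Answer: Rational(147962896, 6241) ≈ 23708.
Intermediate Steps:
k = -14
Pow(Add(-155, Mul(Add(-5, -76), Pow(Add(k, -65), -1))), 2) = Pow(Add(-155, Mul(Add(-5, -76), Pow(Add(-14, -65), -1))), 2) = Pow(Add(-155, Mul(-81, Pow(-79, -1))), 2) = Pow(Add(-155, Mul(-81, Rational(-1, 79))), 2) = Pow(Add(-155, Rational(81, 79)), 2) = Pow(Rational(-12164, 79), 2) = Rational(147962896, 6241)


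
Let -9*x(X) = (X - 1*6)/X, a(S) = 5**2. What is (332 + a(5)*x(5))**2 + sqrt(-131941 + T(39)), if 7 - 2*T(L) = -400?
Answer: 8958049/81 + 15*I*sqrt(2342)/2 ≈ 1.1059e+5 + 362.96*I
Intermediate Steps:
T(L) = 407/2 (T(L) = 7/2 - 1/2*(-400) = 7/2 + 200 = 407/2)
a(S) = 25
x(X) = -(-6 + X)/(9*X) (x(X) = -(X - 1*6)/(9*X) = -(X - 6)/(9*X) = -(-6 + X)/(9*X))
(332 + a(5)*x(5))**2 + sqrt(-131941 + T(39)) = (332 + 25*((1/9)*(6 - 1*5)/5))**2 + sqrt(-131941 + 407/2) = (332 + 25*((1/9)*(1/5)*(6 - 5)))**2 + sqrt(-263475/2) = (332 + 25*((1/9)*(1/5)*1))**2 + 15*I*sqrt(2342)/2 = (332 + 25*(1/45))**2 + 15*I*sqrt(2342)/2 = (332 + 5/9)**2 + 15*I*sqrt(2342)/2 = (2993/9)**2 + 15*I*sqrt(2342)/2 = 8958049/81 + 15*I*sqrt(2342)/2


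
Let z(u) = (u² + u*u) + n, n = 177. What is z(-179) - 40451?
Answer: 23808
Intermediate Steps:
z(u) = 177 + 2*u² (z(u) = (u² + u*u) + 177 = (u² + u²) + 177 = 2*u² + 177 = 177 + 2*u²)
z(-179) - 40451 = (177 + 2*(-179)²) - 40451 = (177 + 2*32041) - 40451 = (177 + 64082) - 40451 = 64259 - 40451 = 23808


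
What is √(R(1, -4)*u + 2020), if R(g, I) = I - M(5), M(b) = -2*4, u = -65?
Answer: 4*√110 ≈ 41.952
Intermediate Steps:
M(b) = -8
R(g, I) = 8 + I (R(g, I) = I - 1*(-8) = I + 8 = 8 + I)
√(R(1, -4)*u + 2020) = √((8 - 4)*(-65) + 2020) = √(4*(-65) + 2020) = √(-260 + 2020) = √1760 = 4*√110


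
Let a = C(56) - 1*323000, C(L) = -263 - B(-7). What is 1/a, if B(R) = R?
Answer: -1/323256 ≈ -3.0935e-6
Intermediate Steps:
C(L) = -256 (C(L) = -263 - 1*(-7) = -263 + 7 = -256)
a = -323256 (a = -256 - 1*323000 = -256 - 323000 = -323256)
1/a = 1/(-323256) = -1/323256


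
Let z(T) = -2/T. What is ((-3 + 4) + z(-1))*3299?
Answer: 9897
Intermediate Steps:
((-3 + 4) + z(-1))*3299 = ((-3 + 4) - 2/(-1))*3299 = (1 - 2*(-1))*3299 = (1 + 2)*3299 = 3*3299 = 9897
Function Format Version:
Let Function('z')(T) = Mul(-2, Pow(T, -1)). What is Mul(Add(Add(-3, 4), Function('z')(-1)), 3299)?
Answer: 9897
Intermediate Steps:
Mul(Add(Add(-3, 4), Function('z')(-1)), 3299) = Mul(Add(Add(-3, 4), Mul(-2, Pow(-1, -1))), 3299) = Mul(Add(1, Mul(-2, -1)), 3299) = Mul(Add(1, 2), 3299) = Mul(3, 3299) = 9897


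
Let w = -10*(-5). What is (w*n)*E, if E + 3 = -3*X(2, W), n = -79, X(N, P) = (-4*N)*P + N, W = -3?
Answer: 319950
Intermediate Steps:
w = 50
X(N, P) = N - 4*N*P (X(N, P) = -4*N*P + N = N - 4*N*P)
E = -81 (E = -3 - 6*(1 - 4*(-3)) = -3 - 6*(1 + 12) = -3 - 6*13 = -3 - 3*26 = -3 - 78 = -81)
(w*n)*E = (50*(-79))*(-81) = -3950*(-81) = 319950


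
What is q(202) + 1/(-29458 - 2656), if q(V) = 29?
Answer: 931305/32114 ≈ 29.000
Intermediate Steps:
q(202) + 1/(-29458 - 2656) = 29 + 1/(-29458 - 2656) = 29 + 1/(-32114) = 29 - 1/32114 = 931305/32114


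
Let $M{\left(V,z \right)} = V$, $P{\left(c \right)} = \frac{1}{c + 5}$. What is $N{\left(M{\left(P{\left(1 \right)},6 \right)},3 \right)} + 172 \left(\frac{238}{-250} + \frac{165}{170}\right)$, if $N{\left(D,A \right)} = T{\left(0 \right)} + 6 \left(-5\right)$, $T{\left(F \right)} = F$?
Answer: $- \frac{56956}{2125} \approx -26.803$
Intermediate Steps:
$P{\left(c \right)} = \frac{1}{5 + c}$
$N{\left(D,A \right)} = -30$ ($N{\left(D,A \right)} = 0 + 6 \left(-5\right) = 0 - 30 = -30$)
$N{\left(M{\left(P{\left(1 \right)},6 \right)},3 \right)} + 172 \left(\frac{238}{-250} + \frac{165}{170}\right) = -30 + 172 \left(\frac{238}{-250} + \frac{165}{170}\right) = -30 + 172 \left(238 \left(- \frac{1}{250}\right) + 165 \cdot \frac{1}{170}\right) = -30 + 172 \left(- \frac{119}{125} + \frac{33}{34}\right) = -30 + 172 \cdot \frac{79}{4250} = -30 + \frac{6794}{2125} = - \frac{56956}{2125}$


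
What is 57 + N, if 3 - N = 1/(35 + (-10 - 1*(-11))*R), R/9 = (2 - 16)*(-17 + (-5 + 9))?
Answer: 100379/1673 ≈ 59.999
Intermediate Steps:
R = 1638 (R = 9*((2 - 16)*(-17 + (-5 + 9))) = 9*(-14*(-17 + 4)) = 9*(-14*(-13)) = 9*182 = 1638)
N = 5018/1673 (N = 3 - 1/(35 + (-10 - 1*(-11))*1638) = 3 - 1/(35 + (-10 + 11)*1638) = 3 - 1/(35 + 1*1638) = 3 - 1/(35 + 1638) = 3 - 1/1673 = 5018/1673 ≈ 2.9994)
57 + N = 57 + 5018/1673 = 100379/1673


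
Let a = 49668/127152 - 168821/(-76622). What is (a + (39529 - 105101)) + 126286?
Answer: 58545125651/964236 ≈ 60717.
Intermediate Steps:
a = 2501147/964236 (a = 49668*(1/127152) - 168821*(-1/76622) = 4139/10596 + 401/182 = 2501147/964236 ≈ 2.5939)
(a + (39529 - 105101)) + 126286 = (2501147/964236 + (39529 - 105101)) + 126286 = (2501147/964236 - 65572) + 126286 = -63224381845/964236 + 126286 = 58545125651/964236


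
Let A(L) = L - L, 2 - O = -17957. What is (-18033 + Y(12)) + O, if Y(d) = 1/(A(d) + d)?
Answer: -887/12 ≈ -73.917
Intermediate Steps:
O = 17959 (O = 2 - 1*(-17957) = 2 + 17957 = 17959)
A(L) = 0
Y(d) = 1/d (Y(d) = 1/(0 + d) = 1/d)
(-18033 + Y(12)) + O = (-18033 + 1/12) + 17959 = -216395/12 + 17959 = -887/12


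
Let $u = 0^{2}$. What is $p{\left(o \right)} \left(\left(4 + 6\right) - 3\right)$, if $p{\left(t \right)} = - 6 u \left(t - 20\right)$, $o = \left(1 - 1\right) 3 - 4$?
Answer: $0$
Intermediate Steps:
$u = 0$
$o = -4$ ($o = \left(1 - 1\right) 3 - 4 = 0 \cdot 3 - 4 = 0 - 4 = -4$)
$p{\left(t \right)} = 0$ ($p{\left(t \right)} = \left(-6\right) 0 \left(t - 20\right) = 0 \left(-20 + t\right) = 0$)
$p{\left(o \right)} \left(\left(4 + 6\right) - 3\right) = 0 \left(\left(4 + 6\right) - 3\right) = 0 \left(10 - 3\right) = 0 \cdot 7 = 0$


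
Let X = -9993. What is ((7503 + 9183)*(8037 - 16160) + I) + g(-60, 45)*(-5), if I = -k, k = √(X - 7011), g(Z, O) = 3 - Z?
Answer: -135540693 - 2*I*√4251 ≈ -1.3554e+8 - 130.4*I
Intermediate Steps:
k = 2*I*√4251 (k = √(-9993 - 7011) = √(-17004) = 2*I*√4251 ≈ 130.4*I)
I = -2*I*√4251 ≈ -130.4*I
((7503 + 9183)*(8037 - 16160) + I) + g(-60, 45)*(-5) = ((7503 + 9183)*(8037 - 16160) - 2*I*√4251) + (3 - 1*(-60))*(-5) = (16686*(-8123) - 2*I*√4251) + (3 + 60)*(-5) = (-135540378 - 2*I*√4251) + 63*(-5) = (-135540378 - 2*I*√4251) - 315 = -135540693 - 2*I*√4251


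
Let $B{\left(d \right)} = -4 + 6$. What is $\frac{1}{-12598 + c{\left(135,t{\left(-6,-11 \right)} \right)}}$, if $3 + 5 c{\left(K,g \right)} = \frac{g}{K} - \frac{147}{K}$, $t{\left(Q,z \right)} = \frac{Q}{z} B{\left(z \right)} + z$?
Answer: $- \frac{7425}{93546331} \approx -7.9372 \cdot 10^{-5}$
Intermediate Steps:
$B{\left(d \right)} = 2$
$t{\left(Q,z \right)} = z + \frac{2 Q}{z}$ ($t{\left(Q,z \right)} = \frac{Q}{z} 2 + z = \frac{2 Q}{z} + z = z + \frac{2 Q}{z}$)
$c{\left(K,g \right)} = - \frac{3}{5} - \frac{147}{5 K} + \frac{g}{5 K}$ ($c{\left(K,g \right)} = - \frac{3}{5} + \frac{\frac{g}{K} - \frac{147}{K}}{5} = - \frac{3}{5} + \frac{- \frac{147}{K} + \frac{g}{K}}{5} = - \frac{3}{5} + \left(- \frac{147}{5 K} + \frac{g}{5 K}\right) = - \frac{3}{5} - \frac{147}{5 K} + \frac{g}{5 K}$)
$\frac{1}{-12598 + c{\left(135,t{\left(-6,-11 \right)} \right)}} = \frac{1}{-12598 + \frac{-147 - \left(11 + \frac{12}{-11}\right) - 405}{5 \cdot 135}} = \frac{1}{-12598 + \frac{1}{5} \cdot \frac{1}{135} \left(-147 - \left(11 + 12 \left(- \frac{1}{11}\right)\right) - 405\right)} = \frac{1}{-12598 + \frac{1}{5} \cdot \frac{1}{135} \left(-147 + \left(-11 + \frac{12}{11}\right) - 405\right)} = \frac{1}{-12598 + \frac{1}{5} \cdot \frac{1}{135} \left(-147 - \frac{109}{11} - 405\right)} = \frac{1}{-12598 + \frac{1}{5} \cdot \frac{1}{135} \left(- \frac{6181}{11}\right)} = \frac{1}{-12598 - \frac{6181}{7425}} = \frac{1}{- \frac{93546331}{7425}} = - \frac{7425}{93546331}$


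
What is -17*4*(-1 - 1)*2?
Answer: 272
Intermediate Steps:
-17*4*(-1 - 1)*2 = -17*4*(-2)*2 = -(-136)*2 = -17*(-16) = 272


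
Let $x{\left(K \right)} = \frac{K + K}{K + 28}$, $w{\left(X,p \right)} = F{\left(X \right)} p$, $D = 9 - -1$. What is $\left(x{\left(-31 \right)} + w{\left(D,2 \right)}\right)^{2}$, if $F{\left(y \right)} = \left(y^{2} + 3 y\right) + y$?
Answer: $\frac{813604}{9} \approx 90401.0$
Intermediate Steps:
$F{\left(y \right)} = y^{2} + 4 y$
$D = 10$ ($D = 9 + 1 = 10$)
$w{\left(X,p \right)} = X p \left(4 + X\right)$ ($w{\left(X,p \right)} = X \left(4 + X\right) p = X p \left(4 + X\right)$)
$x{\left(K \right)} = \frac{2 K}{28 + K}$
$\left(x{\left(-31 \right)} + w{\left(D,2 \right)}\right)^{2} = \left(2 \left(-31\right) \frac{1}{28 - 31} + 10 \cdot 2 \left(4 + 10\right)\right)^{2} = \left(2 \left(-31\right) \frac{1}{-3} + 10 \cdot 2 \cdot 14\right)^{2} = \left(2 \left(-31\right) \left(- \frac{1}{3}\right) + 280\right)^{2} = \left(\frac{62}{3} + 280\right)^{2} = \left(\frac{902}{3}\right)^{2} = \frac{813604}{9}$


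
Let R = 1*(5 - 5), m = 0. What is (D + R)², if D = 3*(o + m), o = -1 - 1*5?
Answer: 324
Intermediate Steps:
o = -6 (o = -1 - 5 = -6)
R = 0 (R = 1*0 = 0)
D = -18 (D = 3*(-6 + 0) = 3*(-6) = -18)
(D + R)² = (-18 + 0)² = (-18)² = 324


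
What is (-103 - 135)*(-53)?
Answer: 12614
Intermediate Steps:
(-103 - 135)*(-53) = -238*(-53) = 12614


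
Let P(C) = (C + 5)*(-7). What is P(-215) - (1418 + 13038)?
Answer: -12986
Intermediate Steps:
P(C) = -35 - 7*C (P(C) = (5 + C)*(-7) = -35 - 7*C)
P(-215) - (1418 + 13038) = (-35 - 7*(-215)) - (1418 + 13038) = (-35 + 1505) - 1*14456 = 1470 - 14456 = -12986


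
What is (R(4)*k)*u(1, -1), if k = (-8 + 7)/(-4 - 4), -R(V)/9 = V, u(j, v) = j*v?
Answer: 9/2 ≈ 4.5000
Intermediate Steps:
R(V) = -9*V
k = 1/8 (k = -1/(-8) = -1*(-1/8) = 1/8 ≈ 0.12500)
(R(4)*k)*u(1, -1) = (-9*4*(1/8))*(1*(-1)) = -36*1/8*(-1) = -9/2*(-1) = 9/2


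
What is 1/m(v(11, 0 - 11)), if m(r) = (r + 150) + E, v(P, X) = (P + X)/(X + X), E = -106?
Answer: 1/44 ≈ 0.022727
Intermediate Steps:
v(P, X) = (P + X)/(2*X) (v(P, X) = (P + X)/((2*X)) = (P + X)*(1/(2*X)) = (P + X)/(2*X))
m(r) = 44 + r (m(r) = (r + 150) - 106 = (150 + r) - 106 = 44 + r)
1/m(v(11, 0 - 11)) = 1/(44 + (11 + (0 - 11))/(2*(0 - 11))) = 1/(44 + (1/2)*(11 - 11)/(-11)) = 1/(44 + (1/2)*(-1/11)*0) = 1/(44 + 0) = 1/44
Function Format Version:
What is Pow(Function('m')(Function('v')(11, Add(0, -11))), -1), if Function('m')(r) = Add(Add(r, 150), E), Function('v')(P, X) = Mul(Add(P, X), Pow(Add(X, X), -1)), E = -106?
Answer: Rational(1, 44) ≈ 0.022727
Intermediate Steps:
Function('v')(P, X) = Mul(Rational(1, 2), Pow(X, -1), Add(P, X)) (Function('v')(P, X) = Mul(Add(P, X), Pow(Mul(2, X), -1)) = Mul(Add(P, X), Mul(Rational(1, 2), Pow(X, -1))) = Mul(Rational(1, 2), Pow(X, -1), Add(P, X)))
Function('m')(r) = Add(44, r) (Function('m')(r) = Add(Add(r, 150), -106) = Add(Add(150, r), -106) = Add(44, r))
Pow(Function('m')(Function('v')(11, Add(0, -11))), -1) = Pow(Add(44, Mul(Rational(1, 2), Pow(Add(0, -11), -1), Add(11, Add(0, -11)))), -1) = Pow(Add(44, Mul(Rational(1, 2), Pow(-11, -1), Add(11, -11))), -1) = Pow(Add(44, Mul(Rational(1, 2), Rational(-1, 11), 0)), -1) = Pow(Add(44, 0), -1) = Pow(44, -1) = Rational(1, 44)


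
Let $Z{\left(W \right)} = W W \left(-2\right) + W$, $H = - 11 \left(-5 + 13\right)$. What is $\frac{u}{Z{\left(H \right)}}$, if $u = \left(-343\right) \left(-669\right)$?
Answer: $- \frac{76489}{5192} \approx -14.732$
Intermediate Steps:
$H = -88$ ($H = \left(-11\right) 8 = -88$)
$Z{\left(W \right)} = W - 2 W^{2}$ ($Z{\left(W \right)} = W^{2} \left(-2\right) + W = - 2 W^{2} + W = W - 2 W^{2}$)
$u = 229467$
$\frac{u}{Z{\left(H \right)}} = \frac{229467}{\left(-88\right) \left(1 - -176\right)} = \frac{229467}{\left(-88\right) \left(1 + 176\right)} = \frac{229467}{\left(-88\right) 177} = \frac{229467}{-15576} = 229467 \left(- \frac{1}{15576}\right) = - \frac{76489}{5192}$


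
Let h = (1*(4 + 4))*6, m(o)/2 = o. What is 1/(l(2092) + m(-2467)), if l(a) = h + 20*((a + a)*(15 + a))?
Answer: 1/176308874 ≈ 5.6719e-9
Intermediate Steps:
m(o) = 2*o
h = 48 (h = (1*8)*6 = 8*6 = 48)
l(a) = 48 + 40*a*(15 + a) (l(a) = 48 + 20*((a + a)*(15 + a)) = 48 + 20*((2*a)*(15 + a)) = 48 + 20*(2*a*(15 + a)) = 48 + 40*a*(15 + a))
1/(l(2092) + m(-2467)) = 1/((48 + 40*2092² + 600*2092) + 2*(-2467)) = 1/((48 + 40*4376464 + 1255200) - 4934) = 1/((48 + 175058560 + 1255200) - 4934) = 1/(176313808 - 4934) = 1/176308874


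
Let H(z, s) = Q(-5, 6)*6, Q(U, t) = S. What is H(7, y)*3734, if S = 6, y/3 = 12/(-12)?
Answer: 134424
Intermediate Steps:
y = -3 (y = 3*(12/(-12)) = 3*(12*(-1/12)) = 3*(-1) = -3)
Q(U, t) = 6
H(z, s) = 36 (H(z, s) = 6*6 = 36)
H(7, y)*3734 = 36*3734 = 134424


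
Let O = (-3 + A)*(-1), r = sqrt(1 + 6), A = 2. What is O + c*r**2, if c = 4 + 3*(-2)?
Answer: -13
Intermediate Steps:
c = -2 (c = 4 - 6 = -2)
r = sqrt(7) ≈ 2.6458
O = 1 (O = (-3 + 2)*(-1) = -1*(-1) = 1)
O + c*r**2 = 1 - 2*(sqrt(7))**2 = 1 - 2*7 = 1 - 14 = -13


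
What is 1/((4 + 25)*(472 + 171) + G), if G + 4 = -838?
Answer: 1/17805 ≈ 5.6164e-5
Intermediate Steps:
G = -842 (G = -4 - 838 = -842)
1/((4 + 25)*(472 + 171) + G) = 1/((4 + 25)*(472 + 171) - 842) = 1/(29*643 - 842) = 1/(18647 - 842) = 1/17805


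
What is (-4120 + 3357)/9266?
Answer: -763/9266 ≈ -0.082344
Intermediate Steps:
(-4120 + 3357)/9266 = -763*1/9266 = -763/9266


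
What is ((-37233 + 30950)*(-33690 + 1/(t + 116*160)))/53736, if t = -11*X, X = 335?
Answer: 3148654759967/799323000 ≈ 3939.2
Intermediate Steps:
t = -3685 (t = -11*335 = -3685)
((-37233 + 30950)*(-33690 + 1/(t + 116*160)))/53736 = ((-37233 + 30950)*(-33690 + 1/(-3685 + 116*160)))/53736 = -6283*(-33690 + 1/(-3685 + 18560))*(1/53736) = -6283*(-33690 + 1/14875)*(1/53736) = -6283*(-501138749/14875)*(1/53736) = (3148654759967/14875)*(1/53736) = 3148654759967/799323000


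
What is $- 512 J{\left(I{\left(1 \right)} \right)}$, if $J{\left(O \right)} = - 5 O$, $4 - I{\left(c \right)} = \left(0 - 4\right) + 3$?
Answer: $12800$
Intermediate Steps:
$I{\left(c \right)} = 5$ ($I{\left(c \right)} = 4 - \left(\left(0 - 4\right) + 3\right) = 4 - \left(-4 + 3\right) = 4 - -1 = 4 + 1 = 5$)
$- 512 J{\left(I{\left(1 \right)} \right)} = - 512 \left(\left(-5\right) 5\right) = \left(-512\right) \left(-25\right) = 12800$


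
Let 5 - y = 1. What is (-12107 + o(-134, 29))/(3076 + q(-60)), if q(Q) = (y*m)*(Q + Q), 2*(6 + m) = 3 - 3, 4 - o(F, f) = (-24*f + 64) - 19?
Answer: -2863/1489 ≈ -1.9228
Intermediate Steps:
y = 4 (y = 5 - 1*1 = 5 - 1 = 4)
o(F, f) = -41 + 24*f (o(F, f) = 4 - ((-24*f + 64) - 19) = 4 - ((64 - 24*f) - 19) = 4 - (45 - 24*f) = 4 + (-45 + 24*f) = -41 + 24*f)
m = -6 (m = -6 + (3 - 3)/2 = -6 + (½)*0 = -6 + 0 = -6)
q(Q) = -48*Q (q(Q) = (4*(-6))*(Q + Q) = -48*Q)
(-12107 + o(-134, 29))/(3076 + q(-60)) = (-12107 + (-41 + 24*29))/(3076 - 48*(-60)) = (-12107 + (-41 + 696))/(3076 + 2880) = (-12107 + 655)/5956 = -11452*1/5956 = -2863/1489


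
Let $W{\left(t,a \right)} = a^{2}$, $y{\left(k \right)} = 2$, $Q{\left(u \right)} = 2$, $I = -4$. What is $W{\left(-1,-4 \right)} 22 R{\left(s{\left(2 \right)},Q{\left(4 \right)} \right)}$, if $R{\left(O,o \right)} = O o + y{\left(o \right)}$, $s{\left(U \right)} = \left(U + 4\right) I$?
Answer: $-16192$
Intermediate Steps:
$s{\left(U \right)} = -16 - 4 U$ ($s{\left(U \right)} = \left(U + 4\right) \left(-4\right) = \left(4 + U\right) \left(-4\right) = -16 - 4 U$)
$R{\left(O,o \right)} = 2 + O o$ ($R{\left(O,o \right)} = O o + 2 = 2 + O o$)
$W{\left(-1,-4 \right)} 22 R{\left(s{\left(2 \right)},Q{\left(4 \right)} \right)} = \left(-4\right)^{2} \cdot 22 \left(2 + \left(-16 - 8\right) 2\right) = 16 \cdot 22 \left(2 + \left(-16 - 8\right) 2\right) = 352 \left(2 - 48\right) = 352 \left(-46\right) = -16192$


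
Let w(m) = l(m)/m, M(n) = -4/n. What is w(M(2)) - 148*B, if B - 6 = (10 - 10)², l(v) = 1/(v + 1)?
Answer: -1775/2 ≈ -887.50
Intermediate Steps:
l(v) = 1/(1 + v)
w(m) = 1/(m*(1 + m)) (w(m) = 1/((1 + m)*m) = 1/(m*(1 + m)))
B = 6 (B = 6 + (10 - 10)² = 6 + 0² = 6 + 0 = 6)
w(M(2)) - 148*B = 1/(((-4/2))*(1 - 4/2)) - 148*6 = 1/(((-4*½))*(1 - 4*½)) - 888 = 1/((-2)*(1 - 2)) - 888 = -½/(-1) - 888 = -½*(-1) - 888 = ½ - 888 = -1775/2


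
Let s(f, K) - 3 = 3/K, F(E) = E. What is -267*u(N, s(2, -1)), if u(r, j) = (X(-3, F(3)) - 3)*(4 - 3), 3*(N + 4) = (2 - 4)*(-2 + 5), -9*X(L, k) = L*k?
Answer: 534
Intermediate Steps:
X(L, k) = -L*k/9
s(f, K) = 3 + 3/K
N = -6 (N = -4 + ((2 - 4)*(-2 + 5))/3 = -4 + (-2*3)/3 = -4 + (1/3)*(-6) = -4 - 2 = -6)
u(r, j) = -2 (u(r, j) = (-1/9*(-3)*3 - 3)*(4 - 3) = (1 - 3)*1 = -2*1 = -2)
-267*u(N, s(2, -1)) = -267*(-2) = 534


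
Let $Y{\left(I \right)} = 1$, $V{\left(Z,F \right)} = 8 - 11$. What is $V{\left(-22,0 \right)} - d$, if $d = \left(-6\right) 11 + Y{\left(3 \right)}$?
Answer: $62$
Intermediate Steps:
$V{\left(Z,F \right)} = -3$
$d = -65$ ($d = \left(-6\right) 11 + 1 = -66 + 1 = -65$)
$V{\left(-22,0 \right)} - d = -3 - -65 = -3 + 65 = 62$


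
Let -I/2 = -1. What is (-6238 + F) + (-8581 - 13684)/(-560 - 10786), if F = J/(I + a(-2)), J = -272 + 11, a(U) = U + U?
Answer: -567815/93 ≈ -6105.5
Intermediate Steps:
I = 2 (I = -2*(-1) = 2)
a(U) = 2*U
J = -261
F = 261/2 (F = -261/(2 + 2*(-2)) = -261/(2 - 4) = -261/(-2) = -261*(-½) = 261/2 ≈ 130.50)
(-6238 + F) + (-8581 - 13684)/(-560 - 10786) = (-6238 + 261/2) + (-8581 - 13684)/(-560 - 10786) = -12215/2 - 22265/(-11346) = -12215/2 - 22265*(-1/11346) = -12215/2 + 365/186 = -567815/93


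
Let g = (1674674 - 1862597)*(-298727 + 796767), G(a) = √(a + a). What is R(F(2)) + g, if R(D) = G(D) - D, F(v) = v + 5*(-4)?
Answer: -93593170902 + 6*I ≈ -9.3593e+10 + 6.0*I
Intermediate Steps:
G(a) = √2*√a (G(a) = √(2*a) = √2*√a)
F(v) = -20 + v (F(v) = v - 20 = -20 + v)
g = -93593170920 (g = -187923*498040 = -93593170920)
R(D) = -D + √2*√D (R(D) = √2*√D - D = -D + √2*√D)
R(F(2)) + g = (-(-20 + 2) + √2*√(-20 + 2)) - 93593170920 = (-1*(-18) + √2*√(-18)) - 93593170920 = (18 + √2*(3*I*√2)) - 93593170920 = (18 + 6*I) - 93593170920 = -93593170902 + 6*I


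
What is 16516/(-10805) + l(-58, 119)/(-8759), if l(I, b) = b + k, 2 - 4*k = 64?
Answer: -291563923/189281990 ≈ -1.5404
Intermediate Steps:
k = -31/2 (k = ½ - ¼*64 = ½ - 16 = -31/2 ≈ -15.500)
l(I, b) = -31/2 + b (l(I, b) = b - 31/2 = -31/2 + b)
16516/(-10805) + l(-58, 119)/(-8759) = 16516/(-10805) + (-31/2 + 119)/(-8759) = 16516*(-1/10805) + (207/2)*(-1/8759) = -16516/10805 - 207/17518 = -291563923/189281990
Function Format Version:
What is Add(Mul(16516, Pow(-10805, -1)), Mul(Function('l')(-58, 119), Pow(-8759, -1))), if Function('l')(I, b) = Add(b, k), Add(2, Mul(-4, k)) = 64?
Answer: Rational(-291563923, 189281990) ≈ -1.5404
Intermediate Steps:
k = Rational(-31, 2) (k = Add(Rational(1, 2), Mul(Rational(-1, 4), 64)) = Add(Rational(1, 2), -16) = Rational(-31, 2) ≈ -15.500)
Function('l')(I, b) = Add(Rational(-31, 2), b) (Function('l')(I, b) = Add(b, Rational(-31, 2)) = Add(Rational(-31, 2), b))
Add(Mul(16516, Pow(-10805, -1)), Mul(Function('l')(-58, 119), Pow(-8759, -1))) = Add(Mul(16516, Pow(-10805, -1)), Mul(Add(Rational(-31, 2), 119), Pow(-8759, -1))) = Add(Mul(16516, Rational(-1, 10805)), Mul(Rational(207, 2), Rational(-1, 8759))) = Add(Rational(-16516, 10805), Rational(-207, 17518)) = Rational(-291563923, 189281990)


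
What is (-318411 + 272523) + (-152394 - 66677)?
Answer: -264959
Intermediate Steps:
(-318411 + 272523) + (-152394 - 66677) = -45888 - 219071 = -264959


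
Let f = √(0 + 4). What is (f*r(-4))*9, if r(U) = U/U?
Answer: 18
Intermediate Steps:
f = 2 (f = √4 = 2)
r(U) = 1
(f*r(-4))*9 = (2*1)*9 = 2*9 = 18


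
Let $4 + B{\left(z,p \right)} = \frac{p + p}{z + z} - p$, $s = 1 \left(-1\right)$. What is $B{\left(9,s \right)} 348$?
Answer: $- \frac{3248}{3} \approx -1082.7$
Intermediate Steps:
$s = -1$
$B{\left(z,p \right)} = -4 - p + \frac{p}{z}$ ($B{\left(z,p \right)} = -4 - \left(p - \frac{p + p}{z + z}\right) = -4 - \left(p - \frac{2 p}{2 z}\right) = -4 - \left(p - 2 p \frac{1}{2 z}\right) = -4 - \left(p - \frac{p}{z}\right) = -4 - p + \frac{p}{z}$)
$B{\left(9,s \right)} 348 = \left(-4 - -1 - \frac{1}{9}\right) 348 = \left(-4 + 1 - \frac{1}{9}\right) 348 = \left(- \frac{28}{9}\right) 348 = - \frac{3248}{3}$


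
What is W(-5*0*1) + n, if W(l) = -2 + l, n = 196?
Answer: 194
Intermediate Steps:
W(-5*0*1) + n = (-2 - 5*0*1) + 196 = (-2 + 0*1) + 196 = (-2 + 0) + 196 = -2 + 196 = 194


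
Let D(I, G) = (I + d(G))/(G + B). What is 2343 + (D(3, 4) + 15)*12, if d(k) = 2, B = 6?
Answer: 2529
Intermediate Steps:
D(I, G) = (2 + I)/(6 + G) (D(I, G) = (I + 2)/(G + 6) = (2 + I)/(6 + G))
2343 + (D(3, 4) + 15)*12 = 2343 + ((2 + 3)/(6 + 4) + 15)*12 = 2343 + (5/10 + 15)*12 = 2343 + ((⅒)*5 + 15)*12 = 2343 + (½ + 15)*12 = 2343 + (31/2)*12 = 2343 + 186 = 2529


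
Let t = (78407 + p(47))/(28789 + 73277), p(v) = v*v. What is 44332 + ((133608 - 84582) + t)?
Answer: 1588126374/17011 ≈ 93359.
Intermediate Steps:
p(v) = v**2
t = 13436/17011 (t = (78407 + 47**2)/(28789 + 73277) = (78407 + 2209)/102066 = 80616*(1/102066) = 13436/17011 ≈ 0.78984)
44332 + ((133608 - 84582) + t) = 44332 + ((133608 - 84582) + 13436/17011) = 44332 + (49026 + 13436/17011) = 44332 + 833994722/17011 = 1588126374/17011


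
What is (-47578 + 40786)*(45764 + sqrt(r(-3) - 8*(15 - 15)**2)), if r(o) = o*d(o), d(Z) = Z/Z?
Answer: -310829088 - 6792*I*sqrt(3) ≈ -3.1083e+8 - 11764.0*I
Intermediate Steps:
d(Z) = 1
r(o) = o (r(o) = o*1 = o)
(-47578 + 40786)*(45764 + sqrt(r(-3) - 8*(15 - 15)**2)) = (-47578 + 40786)*(45764 + sqrt(-3 - 8*(15 - 15)**2)) = -6792*(45764 + sqrt(-3 - 8*0**2)) = -6792*(45764 + sqrt(-3 - 8*0)) = -6792*(45764 + sqrt(-3 + 0)) = -6792*(45764 + sqrt(-3)) = -6792*(45764 + I*sqrt(3)) = -310829088 - 6792*I*sqrt(3)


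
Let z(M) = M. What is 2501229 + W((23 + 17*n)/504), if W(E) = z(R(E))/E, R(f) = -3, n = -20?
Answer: 792891105/317 ≈ 2.5012e+6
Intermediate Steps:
W(E) = -3/E
2501229 + W((23 + 17*n)/504) = 2501229 - 3*504/(23 + 17*(-20)) = 2501229 - 3*504/(23 - 340) = 2501229 - 3/((-317*1/504)) = 2501229 - 3/(-317/504) = 2501229 - 3*(-504/317) = 2501229 + 1512/317 = 792891105/317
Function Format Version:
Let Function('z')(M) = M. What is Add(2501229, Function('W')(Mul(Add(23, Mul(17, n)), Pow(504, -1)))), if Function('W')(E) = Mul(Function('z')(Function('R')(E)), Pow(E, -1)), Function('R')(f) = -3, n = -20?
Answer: Rational(792891105, 317) ≈ 2.5012e+6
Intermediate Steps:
Function('W')(E) = Mul(-3, Pow(E, -1))
Add(2501229, Function('W')(Mul(Add(23, Mul(17, n)), Pow(504, -1)))) = Add(2501229, Mul(-3, Pow(Mul(Add(23, Mul(17, -20)), Pow(504, -1)), -1))) = Add(2501229, Mul(-3, Pow(Mul(Add(23, -340), Rational(1, 504)), -1))) = Add(2501229, Mul(-3, Pow(Mul(-317, Rational(1, 504)), -1))) = Add(2501229, Mul(-3, Pow(Rational(-317, 504), -1))) = Add(2501229, Mul(-3, Rational(-504, 317))) = Add(2501229, Rational(1512, 317)) = Rational(792891105, 317)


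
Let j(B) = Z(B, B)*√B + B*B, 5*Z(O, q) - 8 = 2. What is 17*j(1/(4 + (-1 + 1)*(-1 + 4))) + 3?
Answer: 337/16 ≈ 21.063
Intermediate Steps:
Z(O, q) = 2 (Z(O, q) = 8/5 + (⅕)*2 = 8/5 + ⅖ = 2)
j(B) = B² + 2*√B (j(B) = 2*√B + B*B = 2*√B + B² = B² + 2*√B)
17*j(1/(4 + (-1 + 1)*(-1 + 4))) + 3 = 17*((1/(4 + (-1 + 1)*(-1 + 4)))² + 2*√(1/(4 + (-1 + 1)*(-1 + 4)))) + 3 = 17*((1/(4 + 0*3))² + 2*√(1/(4 + 0*3))) + 3 = 17*((1/(4 + 0))² + 2*√(1/(4 + 0))) + 3 = 17*((1/4)² + 2*√(1/4)) + 3 = 17*((¼)² + 2*√(¼)) + 3 = 17*(1/16 + 2*(½)) + 3 = 17*(1/16 + 1) + 3 = 17*(17/16) + 3 = 289/16 + 3 = 337/16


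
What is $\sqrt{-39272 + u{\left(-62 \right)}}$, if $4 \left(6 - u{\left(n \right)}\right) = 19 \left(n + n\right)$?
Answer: $i \sqrt{38677} \approx 196.66 i$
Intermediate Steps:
$u{\left(n \right)} = 6 - \frac{19 n}{2}$ ($u{\left(n \right)} = 6 - \frac{19 \left(n + n\right)}{4} = 6 - \frac{19 \cdot 2 n}{4} = 6 - \frac{38 n}{4} = 6 - \frac{19 n}{2}$)
$\sqrt{-39272 + u{\left(-62 \right)}} = \sqrt{-39272 + \left(6 - -589\right)} = \sqrt{-39272 + \left(6 + 589\right)} = \sqrt{-39272 + 595} = \sqrt{-38677} = i \sqrt{38677}$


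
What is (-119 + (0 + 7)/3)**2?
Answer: 122500/9 ≈ 13611.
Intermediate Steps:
(-119 + (0 + 7)/3)**2 = (-119 + 7*(1/3))**2 = (-119 + 7/3)**2 = (-350/3)**2 = 122500/9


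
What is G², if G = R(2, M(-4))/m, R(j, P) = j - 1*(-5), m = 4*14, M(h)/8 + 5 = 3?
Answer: 1/64 ≈ 0.015625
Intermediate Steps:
M(h) = -16 (M(h) = -40 + 8*3 = -40 + 24 = -16)
m = 56
R(j, P) = 5 + j (R(j, P) = j + 5 = 5 + j)
G = ⅛ (G = (5 + 2)/56 = 7*(1/56) = ⅛ ≈ 0.12500)
G² = (⅛)² = 1/64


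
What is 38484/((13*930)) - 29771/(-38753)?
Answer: 23734639/6006715 ≈ 3.9514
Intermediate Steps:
38484/((13*930)) - 29771/(-38753) = 38484/12090 - 29771*(-1/38753) = 38484*(1/12090) + 29771/38753 = 6414/2015 + 29771/38753 = 23734639/6006715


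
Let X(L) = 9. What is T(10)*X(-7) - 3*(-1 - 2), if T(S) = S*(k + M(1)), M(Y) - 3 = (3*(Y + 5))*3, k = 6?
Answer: 5679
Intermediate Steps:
M(Y) = 48 + 9*Y (M(Y) = 3 + (3*(Y + 5))*3 = 3 + (3*(5 + Y))*3 = 3 + (15 + 3*Y)*3 = 3 + (45 + 9*Y) = 48 + 9*Y)
T(S) = 63*S (T(S) = S*(6 + (48 + 9*1)) = S*(6 + (48 + 9)) = S*(6 + 57) = S*63 = 63*S)
T(10)*X(-7) - 3*(-1 - 2) = (63*10)*9 - 3*(-1 - 2) = 630*9 - 3*(-3) = 5670 + 9 = 5679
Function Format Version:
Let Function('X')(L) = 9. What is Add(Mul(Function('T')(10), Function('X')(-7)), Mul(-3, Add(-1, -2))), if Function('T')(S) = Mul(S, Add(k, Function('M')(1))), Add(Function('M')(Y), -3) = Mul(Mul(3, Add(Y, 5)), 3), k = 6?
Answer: 5679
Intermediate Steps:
Function('M')(Y) = Add(48, Mul(9, Y)) (Function('M')(Y) = Add(3, Mul(Mul(3, Add(Y, 5)), 3)) = Add(3, Mul(Mul(3, Add(5, Y)), 3)) = Add(3, Mul(Add(15, Mul(3, Y)), 3)) = Add(3, Add(45, Mul(9, Y))) = Add(48, Mul(9, Y)))
Function('T')(S) = Mul(63, S) (Function('T')(S) = Mul(S, Add(6, Add(48, Mul(9, 1)))) = Mul(S, Add(6, Add(48, 9))) = Mul(S, Add(6, 57)) = Mul(S, 63) = Mul(63, S))
Add(Mul(Function('T')(10), Function('X')(-7)), Mul(-3, Add(-1, -2))) = Add(Mul(Mul(63, 10), 9), Mul(-3, Add(-1, -2))) = Add(Mul(630, 9), Mul(-3, -3)) = Add(5670, 9) = 5679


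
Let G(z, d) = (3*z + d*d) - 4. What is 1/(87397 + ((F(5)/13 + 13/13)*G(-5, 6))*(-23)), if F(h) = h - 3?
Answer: 13/1130296 ≈ 1.1501e-5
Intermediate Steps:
F(h) = -3 + h
G(z, d) = -4 + d² + 3*z (G(z, d) = (3*z + d²) - 4 = (d² + 3*z) - 4 = -4 + d² + 3*z)
1/(87397 + ((F(5)/13 + 13/13)*G(-5, 6))*(-23)) = 1/(87397 + (((-3 + 5)/13 + 13/13)*(-4 + 6² + 3*(-5)))*(-23)) = 1/(87397 + ((2*(1/13) + 13*(1/13))*(-4 + 36 - 15))*(-23)) = 1/(87397 + ((2/13 + 1)*17)*(-23)) = 1/(87397 + ((15/13)*17)*(-23)) = 1/(87397 + (255/13)*(-23)) = 1/(87397 - 5865/13) = 1/(1130296/13) = 13/1130296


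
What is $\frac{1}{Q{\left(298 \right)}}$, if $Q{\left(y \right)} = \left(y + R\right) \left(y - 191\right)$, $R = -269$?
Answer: $\frac{1}{3103} \approx 0.00032227$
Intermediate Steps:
$Q{\left(y \right)} = \left(-269 + y\right) \left(-191 + y\right)$ ($Q{\left(y \right)} = \left(y - 269\right) \left(y - 191\right) = \left(-269 + y\right) \left(y - 191\right) = \left(-269 + y\right) \left(-191 + y\right)$)
$\frac{1}{Q{\left(298 \right)}} = \frac{1}{51379 + 298^{2} - 137080} = \frac{1}{51379 + 88804 - 137080} = \frac{1}{3103}$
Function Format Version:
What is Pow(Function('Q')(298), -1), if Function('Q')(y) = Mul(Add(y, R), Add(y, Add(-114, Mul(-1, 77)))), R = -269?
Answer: Rational(1, 3103) ≈ 0.00032227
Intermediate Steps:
Function('Q')(y) = Mul(Add(-269, y), Add(-191, y)) (Function('Q')(y) = Mul(Add(y, -269), Add(y, Add(-114, Mul(-1, 77)))) = Mul(Add(-269, y), Add(y, Add(-114, -77))) = Mul(Add(-269, y), Add(y, -191)) = Mul(Add(-269, y), Add(-191, y)))
Pow(Function('Q')(298), -1) = Pow(Add(51379, Pow(298, 2), Mul(-460, 298)), -1) = Pow(Add(51379, 88804, -137080), -1) = Pow(3103, -1) = Rational(1, 3103)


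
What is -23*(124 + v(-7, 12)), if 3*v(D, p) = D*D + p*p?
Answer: -12995/3 ≈ -4331.7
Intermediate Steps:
v(D, p) = D²/3 + p²/3 (v(D, p) = (D*D + p*p)/3 = (D² + p²)/3 = D²/3 + p²/3)
-23*(124 + v(-7, 12)) = -23*(124 + ((⅓)*(-7)² + (⅓)*12²)) = -23*(124 + ((⅓)*49 + (⅓)*144)) = -23*(124 + (49/3 + 48)) = -23*(124 + 193/3) = -23*565/3 = -12995/3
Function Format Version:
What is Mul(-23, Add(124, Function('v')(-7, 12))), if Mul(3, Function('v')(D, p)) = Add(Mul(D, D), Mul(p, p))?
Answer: Rational(-12995, 3) ≈ -4331.7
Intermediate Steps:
Function('v')(D, p) = Add(Mul(Rational(1, 3), Pow(D, 2)), Mul(Rational(1, 3), Pow(p, 2))) (Function('v')(D, p) = Mul(Rational(1, 3), Add(Mul(D, D), Mul(p, p))) = Mul(Rational(1, 3), Add(Pow(D, 2), Pow(p, 2))) = Add(Mul(Rational(1, 3), Pow(D, 2)), Mul(Rational(1, 3), Pow(p, 2))))
Mul(-23, Add(124, Function('v')(-7, 12))) = Mul(-23, Add(124, Add(Mul(Rational(1, 3), Pow(-7, 2)), Mul(Rational(1, 3), Pow(12, 2))))) = Mul(-23, Add(124, Add(Mul(Rational(1, 3), 49), Mul(Rational(1, 3), 144)))) = Mul(-23, Add(124, Add(Rational(49, 3), 48))) = Mul(-23, Add(124, Rational(193, 3))) = Mul(-23, Rational(565, 3)) = Rational(-12995, 3)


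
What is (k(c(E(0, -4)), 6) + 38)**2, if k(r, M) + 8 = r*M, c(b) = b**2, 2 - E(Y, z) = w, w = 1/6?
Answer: 90601/36 ≈ 2516.7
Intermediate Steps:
w = 1/6 (w = 1*(1/6) = 1/6 ≈ 0.16667)
E(Y, z) = 11/6 (E(Y, z) = 2 - 1*1/6 = 2 - 1/6 = 11/6)
k(r, M) = -8 + M*r (k(r, M) = -8 + r*M = -8 + M*r)
(k(c(E(0, -4)), 6) + 38)**2 = ((-8 + 6*(11/6)**2) + 38)**2 = ((-8 + 6*(121/36)) + 38)**2 = ((-8 + 121/6) + 38)**2 = (73/6 + 38)**2 = (301/6)**2 = 90601/36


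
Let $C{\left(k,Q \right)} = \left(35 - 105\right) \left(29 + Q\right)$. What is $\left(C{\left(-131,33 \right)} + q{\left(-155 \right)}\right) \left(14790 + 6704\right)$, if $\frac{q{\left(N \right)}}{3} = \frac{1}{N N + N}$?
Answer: $- \frac{101213093669}{1085} \approx -9.3284 \cdot 10^{7}$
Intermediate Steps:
$C{\left(k,Q \right)} = -2030 - 70 Q$ ($C{\left(k,Q \right)} = - 70 \left(29 + Q\right) = -2030 - 70 Q$)
$q{\left(N \right)} = \frac{3}{N + N^{2}}$ ($q{\left(N \right)} = \frac{3}{N N + N} = \frac{3}{N^{2} + N} = \frac{3}{N + N^{2}}$)
$\left(C{\left(-131,33 \right)} + q{\left(-155 \right)}\right) \left(14790 + 6704\right) = \left(\left(-2030 - 2310\right) + \frac{3}{\left(-155\right) \left(1 - 155\right)}\right) \left(14790 + 6704\right) = \left(\left(-2030 - 2310\right) + 3 \left(- \frac{1}{155}\right) \frac{1}{-154}\right) 21494 = \left(-4340 + 3 \left(- \frac{1}{155}\right) \left(- \frac{1}{154}\right)\right) 21494 = \left(-4340 + \frac{3}{23870}\right) 21494 = \left(- \frac{103595797}{23870}\right) 21494 = - \frac{101213093669}{1085}$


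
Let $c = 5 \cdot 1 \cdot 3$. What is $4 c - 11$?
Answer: $49$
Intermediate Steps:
$c = 15$ ($c = 5 \cdot 3 = 15$)
$4 c - 11 = 4 \cdot 15 - 11 = 60 - 11 = 49$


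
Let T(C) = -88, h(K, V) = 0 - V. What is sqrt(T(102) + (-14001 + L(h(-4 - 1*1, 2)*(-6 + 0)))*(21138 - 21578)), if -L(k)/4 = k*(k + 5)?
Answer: 4*sqrt(407462) ≈ 2553.3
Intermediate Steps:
h(K, V) = -V
L(k) = -4*k*(5 + k) (L(k) = -4*k*(k + 5) = -4*k*(5 + k))
sqrt(T(102) + (-14001 + L(h(-4 - 1*1, 2)*(-6 + 0)))*(21138 - 21578)) = sqrt(-88 + (-14001 - 4*(-1*2)*(-6 + 0)*(5 + (-1*2)*(-6 + 0)))*(21138 - 21578)) = sqrt(-88 + (-14001 - 4*(-2*(-6))*(5 - 2*(-6)))*(-440)) = sqrt(-88 + (-14001 - 4*12*(5 + 12))*(-440)) = sqrt(-88 + (-14001 - 4*12*17)*(-440)) = sqrt(-88 + (-14001 - 816)*(-440)) = sqrt(-88 - 14817*(-440)) = sqrt(-88 + 6519480) = sqrt(6519392) = 4*sqrt(407462)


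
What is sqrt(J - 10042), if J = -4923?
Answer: I*sqrt(14965) ≈ 122.33*I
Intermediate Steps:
sqrt(J - 10042) = sqrt(-4923 - 10042) = sqrt(-14965) = I*sqrt(14965)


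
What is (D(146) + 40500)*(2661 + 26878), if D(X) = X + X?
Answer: 1204954888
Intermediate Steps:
D(X) = 2*X
(D(146) + 40500)*(2661 + 26878) = (2*146 + 40500)*(2661 + 26878) = (292 + 40500)*29539 = 40792*29539 = 1204954888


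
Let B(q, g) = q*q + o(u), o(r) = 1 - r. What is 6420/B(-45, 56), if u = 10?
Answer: 535/168 ≈ 3.1845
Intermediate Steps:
B(q, g) = -9 + q² (B(q, g) = q*q + (1 - 1*10) = q² + (1 - 10) = q² - 9 = -9 + q²)
6420/B(-45, 56) = 6420/(-9 + (-45)²) = 6420/(-9 + 2025) = 6420/2016 = 6420*(1/2016) = 535/168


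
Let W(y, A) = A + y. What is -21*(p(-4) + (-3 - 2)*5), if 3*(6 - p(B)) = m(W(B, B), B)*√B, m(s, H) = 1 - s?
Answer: 399 + 126*I ≈ 399.0 + 126.0*I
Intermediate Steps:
p(B) = 6 - √B*(1 - 2*B)/3 (p(B) = 6 - (1 - (B + B))*√B/3 = 6 - (1 - 2*B)*√B/3 = 6 - √B*(1 - 2*B)/3)
-21*(p(-4) + (-3 - 2)*5) = -21*((6 + √(-4)*(-1 + 2*(-4))/3) + (-3 - 2)*5) = -21*((6 + (2*I)*(-1 - 8)/3) - 5*5) = -21*((6 + (⅓)*(2*I)*(-9)) - 25) = -21*((6 - 6*I) - 25) = -21*(-19 - 6*I) = 399 + 126*I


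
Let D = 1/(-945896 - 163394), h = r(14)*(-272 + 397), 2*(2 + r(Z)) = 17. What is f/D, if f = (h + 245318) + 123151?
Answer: -409640275135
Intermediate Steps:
r(Z) = 13/2 (r(Z) = -2 + (1/2)*17 = -2 + 17/2 = 13/2)
h = 1625/2 (h = 13*(-272 + 397)/2 = (13/2)*125 = 1625/2 ≈ 812.50)
D = -1/1109290 (D = 1/(-1109290) = -1/1109290 ≈ -9.0148e-7)
f = 738563/2 (f = (1625/2 + 245318) + 123151 = 492261/2 + 123151 = 738563/2 ≈ 3.6928e+5)
f/D = 738563/(2*(-1/1109290)) = (738563/2)*(-1109290) = -409640275135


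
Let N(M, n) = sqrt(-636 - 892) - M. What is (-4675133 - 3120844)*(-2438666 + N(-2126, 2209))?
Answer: 18995209799580 - 15591954*I*sqrt(382) ≈ 1.8995e+13 - 3.0474e+8*I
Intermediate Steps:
N(M, n) = -M + 2*I*sqrt(382) (N(M, n) = sqrt(-1528) - M = 2*I*sqrt(382) - M = -M + 2*I*sqrt(382))
(-4675133 - 3120844)*(-2438666 + N(-2126, 2209)) = (-4675133 - 3120844)*(-2438666 + (-1*(-2126) + 2*I*sqrt(382))) = -7795977*(-2438666 + (2126 + 2*I*sqrt(382))) = -7795977*(-2436540 + 2*I*sqrt(382)) = 18995209799580 - 15591954*I*sqrt(382)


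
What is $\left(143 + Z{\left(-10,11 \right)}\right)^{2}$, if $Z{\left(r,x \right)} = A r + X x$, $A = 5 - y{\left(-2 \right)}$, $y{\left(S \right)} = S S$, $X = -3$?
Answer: $10000$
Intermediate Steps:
$y{\left(S \right)} = S^{2}$
$A = 1$ ($A = 5 - \left(-2\right)^{2} = 5 - 4 = 1$)
$Z{\left(r,x \right)} = r - 3 x$ ($Z{\left(r,x \right)} = 1 r - 3 x = r - 3 x$)
$\left(143 + Z{\left(-10,11 \right)}\right)^{2} = \left(143 - 43\right)^{2} = 100^{2} = 10000$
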